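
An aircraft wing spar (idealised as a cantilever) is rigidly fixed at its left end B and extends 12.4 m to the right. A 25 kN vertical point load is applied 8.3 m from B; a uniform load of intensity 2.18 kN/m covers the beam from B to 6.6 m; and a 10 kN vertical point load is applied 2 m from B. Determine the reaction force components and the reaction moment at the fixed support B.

B_x = 0, B_y = 49.39 kN, M_B = 275.0 kN·m

Resultant of the distributed load: 2.18 × 6.6 = 14.388 kN at 3.3 m from B.
ΣF_x = 0: B_x = 0.
ΣF_y = 0: B_y − 25 − 2.18·6.6 − 10 = 0 → B_y = 49.39 kN.
ΣM about B: M_B − 25·8.3 − (2.18·6.6)·3.3 − 10·2 = 0 → M_B = 275.0 kN·m.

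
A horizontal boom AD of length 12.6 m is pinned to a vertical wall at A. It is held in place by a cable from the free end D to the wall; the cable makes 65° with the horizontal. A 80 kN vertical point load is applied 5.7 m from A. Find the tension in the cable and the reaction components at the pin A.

T = 39.93 kN, A_x = 16.88 kN, A_y = 43.81 kN

ΣM about A: T·sin65°·12.6 − 80·5.7 = 0 → T = 456/(12.6·0.906308) = 39.9318 ≈ 39.93 kN.
ΣF_x = 0: A_x − T·cos65° = 0 → A_x = 39.9318 × 0.422618 = 16.88 kN.
ΣF_y = 0: A_y + T·sin65° − 80 = 0 → A_y = 80 − 39.9318 × 0.906308 = 43.81 kN.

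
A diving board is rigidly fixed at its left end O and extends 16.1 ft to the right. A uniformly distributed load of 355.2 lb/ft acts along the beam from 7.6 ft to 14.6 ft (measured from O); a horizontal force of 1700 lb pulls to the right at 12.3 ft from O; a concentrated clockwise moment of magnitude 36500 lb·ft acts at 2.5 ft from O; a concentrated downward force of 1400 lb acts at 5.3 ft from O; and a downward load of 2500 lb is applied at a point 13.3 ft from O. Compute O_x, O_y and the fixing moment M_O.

Resultant of the distributed load: 355.2 × 7 = 2486.4 lb at 11.1 ft from O.
ΣF_x = 0: O_x + 1700 = 0 → O_x = -1700 lb.
ΣF_y = 0: O_y − 355.2·7 − 1400 − 2500 = 0 → O_y = 6386 lb.
ΣM about O: M_O − (355.2·7)·11.1 − 36500 − 1400·5.3 − 2500·13.3 = 0 → M_O = 104800 lb·ft.

O_x = -1700 lb, O_y = 6386 lb, M_O = 104800 lb·ft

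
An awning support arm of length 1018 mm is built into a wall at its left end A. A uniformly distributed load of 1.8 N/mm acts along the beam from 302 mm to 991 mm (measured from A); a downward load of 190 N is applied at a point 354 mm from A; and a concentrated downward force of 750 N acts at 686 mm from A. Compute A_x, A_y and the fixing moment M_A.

A_x = 0, A_y = 2180 N, M_A = 1384000 N·mm

Resultant of the distributed load: 1.8 × 689 = 1240.2 N at 646.5 mm from A.
ΣF_x = 0: A_x = 0.
ΣF_y = 0: A_y − 1.8·689 − 190 − 750 = 0 → A_y = 2180 N.
ΣM about A: M_A − (1.8·689)·646.5 − 190·354 − 750·686 = 0 → M_A = 1384000 N·mm.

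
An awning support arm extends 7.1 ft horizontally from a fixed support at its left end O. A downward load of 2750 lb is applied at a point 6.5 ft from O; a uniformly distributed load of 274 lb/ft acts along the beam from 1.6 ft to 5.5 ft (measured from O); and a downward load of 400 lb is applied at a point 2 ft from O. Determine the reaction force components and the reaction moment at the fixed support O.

O_x = 0, O_y = 4219 lb, M_O = 22470 lb·ft

Resultant of the distributed load: 274 × 3.9 = 1068.6 lb at 3.55 ft from O.
ΣF_x = 0: O_x = 0.
ΣF_y = 0: O_y − 2750 − 274·3.9 − 400 = 0 → O_y = 4219 lb.
ΣM about O: M_O − 2750·6.5 − (274·3.9)·3.55 − 400·2 = 0 → M_O = 22470 lb·ft.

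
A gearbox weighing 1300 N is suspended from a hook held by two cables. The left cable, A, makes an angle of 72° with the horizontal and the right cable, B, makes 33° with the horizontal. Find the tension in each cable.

ΣF_x = 0: −T_A·cos72° + T_B·cos33° = 0 → T_B = 0.368461·T_A.
ΣF_y = 0: T_A·sin72° + T_B·sin33° = 1300.
Substitute: T_A·(0.951057 + 0.368461·0.544639) = 1300 → T_A = 1128.73 ≈ 1129 N.
Then T_B = 0.368461 × 1128.73 = 415.9 N.

T_A = 1129 N, T_B = 415.9 N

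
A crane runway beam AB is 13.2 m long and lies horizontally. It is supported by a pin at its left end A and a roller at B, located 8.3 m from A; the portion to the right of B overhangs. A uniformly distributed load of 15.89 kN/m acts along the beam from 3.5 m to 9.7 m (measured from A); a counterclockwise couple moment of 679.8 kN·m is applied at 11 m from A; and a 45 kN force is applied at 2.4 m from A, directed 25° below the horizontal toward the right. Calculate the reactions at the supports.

A_x = -40.78 kN, A_y = 115.6 kN, B_y = 1.935 kN

Resultant of the distributed load: 15.89 × 6.2 = 98.518 kN at 6.6 m from A.
Moments about A: B_y·8.3 − (15.89·6.2)·6.6 + 679.8 − 45·sin25°·2.4 = 0 → B_y = 16.0616/8.3 = 1.93513 ≈ 1.935 kN.
ΣF_y = 0: A_y + 1.93513 − 15.89·6.2 − 45·sin25° = 0 → A_y = 115.6 kN.
ΣF_x = 0: A_x + 45·cos25° = 0 → A_x = -40.78 kN.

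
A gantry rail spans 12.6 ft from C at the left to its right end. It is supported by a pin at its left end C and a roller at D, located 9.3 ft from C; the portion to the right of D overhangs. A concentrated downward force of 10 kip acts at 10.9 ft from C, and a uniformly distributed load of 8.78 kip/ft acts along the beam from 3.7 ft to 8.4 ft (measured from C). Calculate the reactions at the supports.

C_x = 0, C_y = 12.70 kip, D_y = 38.57 kip

Resultant of the distributed load: 8.78 × 4.7 = 41.266 kip at 6.05 ft from C.
Taking moments about C: D_y·9.3 − 10·10.9 − (8.78·4.7)·6.05 = 0 → D_y = 358.6593/9.3 = 38.5655 ≈ 38.57 kip.
ΣF_y = 0: C_y + 38.5655 − 10 − 8.78·4.7 = 0 → C_y = 12.70 kip.
ΣF_x = 0: no horizontal applied forces, so C_x = 0.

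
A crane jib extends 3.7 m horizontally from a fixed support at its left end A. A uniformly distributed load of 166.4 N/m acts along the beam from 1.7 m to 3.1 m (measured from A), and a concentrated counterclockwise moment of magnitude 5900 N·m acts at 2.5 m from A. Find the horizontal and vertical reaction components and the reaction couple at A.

A_x = 0, A_y = 233.0 N, M_A = -5341 N·m

Resultant of the distributed load: 166.4 × 1.4 = 232.96 N at 2.4 m from A.
ΣF_x = 0: A_x = 0.
ΣF_y = 0: A_y − 166.4·1.4 = 0 → A_y = 233.0 N.
ΣM about A: M_A − (166.4·1.4)·2.4 + 5900 = 0 → M_A = -5341 N·m.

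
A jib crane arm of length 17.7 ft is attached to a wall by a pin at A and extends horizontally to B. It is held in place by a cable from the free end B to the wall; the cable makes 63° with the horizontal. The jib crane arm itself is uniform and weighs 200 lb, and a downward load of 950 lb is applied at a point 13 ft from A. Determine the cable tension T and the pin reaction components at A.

T = 895.3 lb, A_x = 406.5 lb, A_y = 352.3 lb

ΣM about A: T·sin63°·17.7 − 200·8.85 − 950·13 = 0 → T = 14120/(17.7·0.891007) = 895.324 ≈ 895.3 lb.
ΣF_x = 0: A_x − T·cos63° = 0 → A_x = 895.324 × 0.45399 = 406.5 lb.
ΣF_y = 0: A_y + T·sin63° − 200 − 950 = 0 → A_y = 1150 − 895.324 × 0.891007 = 352.3 lb.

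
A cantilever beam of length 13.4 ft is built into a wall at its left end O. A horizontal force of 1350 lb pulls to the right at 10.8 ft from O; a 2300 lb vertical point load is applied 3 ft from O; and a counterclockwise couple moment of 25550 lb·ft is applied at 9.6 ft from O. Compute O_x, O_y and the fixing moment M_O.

O_x = -1350 lb, O_y = 2300 lb, M_O = -18650 lb·ft

ΣF_x = 0: O_x + 1350 = 0 → O_x = -1350 lb.
ΣF_y = 0: O_y − 2300 = 0 → O_y = 2300 lb.
ΣM about O: M_O − 2300·3 + 25550 = 0 → M_O = -18650 lb·ft.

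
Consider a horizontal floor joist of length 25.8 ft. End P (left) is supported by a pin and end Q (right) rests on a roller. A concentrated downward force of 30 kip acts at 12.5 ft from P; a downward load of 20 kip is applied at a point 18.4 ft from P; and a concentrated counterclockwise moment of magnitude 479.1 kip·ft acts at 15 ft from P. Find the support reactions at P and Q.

ΣM about P: Q_y·25.8 − 30·12.5 − 20·18.4 + 479.1 = 0 → Q_y = 263.9/25.8 = 10.2287 ≈ 10.23 kip.
ΣF_y = 0: P_y + 10.2287 − 30 − 20 = 0 → P_y = 39.77 kip.
ΣF_x = 0: no horizontal applied forces, so P_x = 0.

P_x = 0, P_y = 39.77 kip, Q_y = 10.23 kip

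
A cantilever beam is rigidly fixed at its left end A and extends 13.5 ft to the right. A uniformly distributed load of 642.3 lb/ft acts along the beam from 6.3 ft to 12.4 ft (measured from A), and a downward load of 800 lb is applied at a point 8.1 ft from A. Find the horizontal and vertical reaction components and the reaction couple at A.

A_x = 0, A_y = 4718 lb, M_A = 43110 lb·ft

Resultant of the distributed load: 642.3 × 6.1 = 3918.03 lb at 9.35 ft from A.
ΣF_x = 0: A_x = 0.
ΣF_y = 0: A_y − 642.3·6.1 − 800 = 0 → A_y = 4718 lb.
ΣM about A: M_A − (642.3·6.1)·9.35 − 800·8.1 = 0 → M_A = 43110 lb·ft.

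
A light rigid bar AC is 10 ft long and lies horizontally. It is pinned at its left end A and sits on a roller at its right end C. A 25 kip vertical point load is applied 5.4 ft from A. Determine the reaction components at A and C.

A_x = 0, A_y = 11.50 kip, C_y = 13.50 kip

Moments about A: C_y·10 − 25·5.4 = 0 → C_y = 135/10 = 13.50 kip.
ΣF_y = 0: A_y + 13.5 − 25 = 0 → A_y = 11.50 kip.
ΣF_x = 0: no horizontal applied forces, so A_x = 0.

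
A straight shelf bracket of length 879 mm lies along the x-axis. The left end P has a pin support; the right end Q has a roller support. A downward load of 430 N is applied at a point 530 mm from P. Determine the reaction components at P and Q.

P_x = 0, P_y = 170.7 N, Q_y = 259.3 N

ΣM about P: Q_y·879 − 430·530 = 0 → Q_y = 227900/879 = 259.272 ≈ 259.3 N.
ΣF_y = 0: P_y + 259.272 − 430 = 0 → P_y = 170.7 N.
ΣF_x = 0: no horizontal applied forces, so P_x = 0.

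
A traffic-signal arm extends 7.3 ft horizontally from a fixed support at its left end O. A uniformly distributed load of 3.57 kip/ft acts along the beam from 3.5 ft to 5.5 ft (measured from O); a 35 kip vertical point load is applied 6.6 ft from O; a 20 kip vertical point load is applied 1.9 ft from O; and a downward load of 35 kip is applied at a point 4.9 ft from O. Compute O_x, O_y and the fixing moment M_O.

Resultant of the distributed load: 3.57 × 2 = 7.14 kip at 4.5 ft from O.
ΣF_x = 0: O_x = 0.
ΣF_y = 0: O_y − 3.57·2 − 35 − 20 − 35 = 0 → O_y = 97.14 kip.
ΣM about O: M_O − (3.57·2)·4.5 − 35·6.6 − 20·1.9 − 35·4.9 = 0 → M_O = 472.6 kip·ft.

O_x = 0, O_y = 97.14 kip, M_O = 472.6 kip·ft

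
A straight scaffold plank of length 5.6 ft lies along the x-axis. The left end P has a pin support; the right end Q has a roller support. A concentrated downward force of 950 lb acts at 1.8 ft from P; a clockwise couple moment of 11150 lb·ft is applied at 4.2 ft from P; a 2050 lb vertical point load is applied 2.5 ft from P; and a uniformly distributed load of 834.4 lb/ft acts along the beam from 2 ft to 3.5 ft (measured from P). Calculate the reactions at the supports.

Resultant of the distributed load: 834.4 × 1.5 = 1251.6 lb at 2.75 ft from P.
Moments about P: Q_y·5.6 − 950·1.8 − 11150 − 2050·2.5 − (834.4·1.5)·2.75 = 0 → Q_y = 21426.9/5.6 = 3826.23 ≈ 3826 lb.
ΣF_y = 0: P_y + 3826.23 − 950 − 2050 − 834.4·1.5 = 0 → P_y = 425.4 lb.
ΣF_x = 0: no horizontal applied forces, so P_x = 0.

P_x = 0, P_y = 425.4 lb, Q_y = 3826 lb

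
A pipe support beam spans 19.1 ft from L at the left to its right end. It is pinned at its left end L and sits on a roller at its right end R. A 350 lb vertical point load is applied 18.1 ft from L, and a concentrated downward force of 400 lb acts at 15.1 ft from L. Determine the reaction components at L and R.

L_x = 0, L_y = 102.1 lb, R_y = 647.9 lb

Moments about L: R_y·19.1 − 350·18.1 − 400·15.1 = 0 → R_y = 12375/19.1 = 647.906 ≈ 647.9 lb.
ΣF_y = 0: L_y + 647.906 − 350 − 400 = 0 → L_y = 102.1 lb.
ΣF_x = 0: no horizontal applied forces, so L_x = 0.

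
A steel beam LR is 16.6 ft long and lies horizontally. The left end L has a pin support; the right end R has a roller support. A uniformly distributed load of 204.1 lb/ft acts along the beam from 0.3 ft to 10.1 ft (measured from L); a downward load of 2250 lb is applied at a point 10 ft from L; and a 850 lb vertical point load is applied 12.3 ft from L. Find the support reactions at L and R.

L_x = 0, L_y = 2488 lb, R_y = 2612 lb

Resultant of the distributed load: 204.1 × 9.8 = 2000.18 lb at 5.2 ft from L.
ΣM about L: R_y·16.6 − (204.1·9.8)·5.2 − 2250·10 − 850·12.3 = 0 → R_y = 43355.936/16.6 = 2611.8 ≈ 2612 lb.
ΣF_y = 0: L_y + 2611.8 − 204.1·9.8 − 2250 − 850 = 0 → L_y = 2488 lb.
ΣF_x = 0: no horizontal applied forces, so L_x = 0.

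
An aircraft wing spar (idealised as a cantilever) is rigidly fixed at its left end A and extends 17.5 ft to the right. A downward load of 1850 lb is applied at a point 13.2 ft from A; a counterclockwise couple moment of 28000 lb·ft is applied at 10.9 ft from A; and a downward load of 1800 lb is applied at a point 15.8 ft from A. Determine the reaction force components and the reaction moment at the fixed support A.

ΣF_x = 0: A_x = 0.
ΣF_y = 0: A_y − 1850 − 1800 = 0 → A_y = 3650 lb.
ΣM about A: M_A − 1850·13.2 + 28000 − 1800·15.8 = 0 → M_A = 24860 lb·ft.

A_x = 0, A_y = 3650 lb, M_A = 24860 lb·ft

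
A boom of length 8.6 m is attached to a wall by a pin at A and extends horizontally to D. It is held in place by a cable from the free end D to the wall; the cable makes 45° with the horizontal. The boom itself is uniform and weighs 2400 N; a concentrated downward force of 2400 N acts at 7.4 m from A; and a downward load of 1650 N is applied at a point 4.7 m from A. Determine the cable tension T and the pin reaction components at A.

ΣM about A: T·sin45°·8.6 − 2400·4.3 − 2400·7.4 − 1650·4.7 = 0 → T = 35835/(8.6·0.707107) = 5892.83 ≈ 5893 N.
ΣF_x = 0: A_x − T·cos45° = 0 → A_x = 5892.83 × 0.707107 = 4167 N.
ΣF_y = 0: A_y + T·sin45° − 2400 − 2400 − 1650 = 0 → A_y = 6450 − 5892.83 × 0.707107 = 2283 N.

T = 5893 N, A_x = 4167 N, A_y = 2283 N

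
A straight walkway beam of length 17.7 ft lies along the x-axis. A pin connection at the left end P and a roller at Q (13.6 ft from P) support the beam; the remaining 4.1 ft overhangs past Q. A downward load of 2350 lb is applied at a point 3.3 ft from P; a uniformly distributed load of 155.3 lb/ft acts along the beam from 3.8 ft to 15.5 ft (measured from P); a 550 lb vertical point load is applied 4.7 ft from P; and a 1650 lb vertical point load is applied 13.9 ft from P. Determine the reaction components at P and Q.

Resultant of the distributed load: 155.3 × 11.7 = 1817.01 lb at 9.65 ft from P.
Moments about P: Q_y·13.6 − 2350·3.3 − (155.3·11.7)·9.65 − 550·4.7 − 1650·13.9 = 0 → Q_y = 50809.1465/13.6 = 3735.97 ≈ 3736 lb.
ΣF_y = 0: P_y + 3735.97 − 2350 − 155.3·11.7 − 550 − 1650 = 0 → P_y = 2631 lb.
ΣF_x = 0: no horizontal applied forces, so P_x = 0.

P_x = 0, P_y = 2631 lb, Q_y = 3736 lb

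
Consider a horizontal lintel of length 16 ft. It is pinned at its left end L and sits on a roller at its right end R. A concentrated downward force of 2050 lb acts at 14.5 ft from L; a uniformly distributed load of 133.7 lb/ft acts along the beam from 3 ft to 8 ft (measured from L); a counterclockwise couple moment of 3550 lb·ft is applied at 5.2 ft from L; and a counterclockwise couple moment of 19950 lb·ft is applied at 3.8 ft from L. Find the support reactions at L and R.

L_x = 0, L_y = 2100 lb, R_y = 618.9 lb

Resultant of the distributed load: 133.7 × 5 = 668.5 lb at 5.5 ft from L.
Taking moments about L: R_y·16 − 2050·14.5 − (133.7·5)·5.5 + 3550 + 19950 = 0 → R_y = 9901.75/16 = 618.859 ≈ 618.9 lb.
ΣF_y = 0: L_y + 618.859 − 2050 − 133.7·5 = 0 → L_y = 2100 lb.
ΣF_x = 0: no horizontal applied forces, so L_x = 0.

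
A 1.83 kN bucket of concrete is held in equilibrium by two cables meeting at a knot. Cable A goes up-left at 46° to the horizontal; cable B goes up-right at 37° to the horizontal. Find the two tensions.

ΣF_x = 0: −T_A·cos46° + T_B·cos37° = 0 → T_B = 0.869807·T_A.
ΣF_y = 0: T_A·sin46° + T_B·sin37° = 1.83.
Substitute: T_A·(0.71934 + 0.869807·0.601815) = 1.83 → T_A = 1.47248 ≈ 1.472 kN.
Then T_B = 0.869807 × 1.47248 = 1.281 kN.

T_A = 1.472 kN, T_B = 1.281 kN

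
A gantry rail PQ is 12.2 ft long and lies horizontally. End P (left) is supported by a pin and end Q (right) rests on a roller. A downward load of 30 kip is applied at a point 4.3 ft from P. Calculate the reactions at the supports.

P_x = 0, P_y = 19.43 kip, Q_y = 10.57 kip

Taking moments about P: Q_y·12.2 − 30·4.3 = 0 → Q_y = 129/12.2 = 10.5738 ≈ 10.57 kip.
ΣF_y = 0: P_y + 10.5738 − 30 = 0 → P_y = 19.43 kip.
ΣF_x = 0: no horizontal applied forces, so P_x = 0.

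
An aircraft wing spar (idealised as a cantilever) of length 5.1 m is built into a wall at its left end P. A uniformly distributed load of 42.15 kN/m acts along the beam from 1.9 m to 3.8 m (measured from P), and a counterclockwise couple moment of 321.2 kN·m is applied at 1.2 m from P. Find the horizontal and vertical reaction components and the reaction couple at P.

P_x = 0, P_y = 80.08 kN, M_P = -92.96 kN·m

Resultant of the distributed load: 42.15 × 1.9 = 80.085 kN at 2.85 m from P.
ΣF_x = 0: P_x = 0.
ΣF_y = 0: P_y − 42.15·1.9 = 0 → P_y = 80.08 kN.
ΣM about P: M_P − (42.15·1.9)·2.85 + 321.2 = 0 → M_P = -92.96 kN·m.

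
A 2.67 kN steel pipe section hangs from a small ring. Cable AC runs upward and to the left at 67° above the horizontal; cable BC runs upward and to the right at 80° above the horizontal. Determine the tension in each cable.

ΣF_x = 0: −T_AC·cos67° + T_BC·cos80° = 0 → T_BC = 2.25013·T_AC.
ΣF_y = 0: T_AC·sin67° + T_BC·sin80° = 2.67.
Substitute: T_AC·(0.920505 + 2.25013·0.984808) = 2.67 → T_AC = 0.851281 ≈ 0.8513 kN.
Then T_BC = 2.25013 × 0.851281 = 1.915 kN.

T_AC = 0.8513 kN, T_BC = 1.915 kN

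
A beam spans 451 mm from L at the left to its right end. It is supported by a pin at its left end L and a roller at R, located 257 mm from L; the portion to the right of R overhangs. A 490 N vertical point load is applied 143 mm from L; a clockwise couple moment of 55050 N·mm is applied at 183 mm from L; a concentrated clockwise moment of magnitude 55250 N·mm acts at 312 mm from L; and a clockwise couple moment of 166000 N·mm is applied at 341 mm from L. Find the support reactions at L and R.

L_x = 0, L_y = -857.7 N, R_y = 1348 N

ΣM about L: R_y·257 − 490·143 − 55050 − 55250 − 166000 = 0 → R_y = 346370/257 = 1347.74 ≈ 1348 N.
ΣF_y = 0: L_y + 1347.74 − 490 = 0 → L_y = -857.7 N.
ΣF_x = 0: no horizontal applied forces, so L_x = 0.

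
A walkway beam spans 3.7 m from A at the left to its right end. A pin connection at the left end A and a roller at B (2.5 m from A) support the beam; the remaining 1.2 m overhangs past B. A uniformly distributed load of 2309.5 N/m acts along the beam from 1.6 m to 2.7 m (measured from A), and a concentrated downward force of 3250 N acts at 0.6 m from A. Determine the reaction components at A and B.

A_x = 0, A_y = 2826 N, B_y = 2965 N

Resultant of the distributed load: 2309.5 × 1.1 = 2540.45 N at 2.15 m from A.
Taking moments about A: B_y·2.5 − (2309.5·1.1)·2.15 − 3250·0.6 = 0 → B_y = 7411.9675/2.5 = 2964.79 ≈ 2965 N.
ΣF_y = 0: A_y + 2964.79 − 2309.5·1.1 − 3250 = 0 → A_y = 2826 N.
ΣF_x = 0: no horizontal applied forces, so A_x = 0.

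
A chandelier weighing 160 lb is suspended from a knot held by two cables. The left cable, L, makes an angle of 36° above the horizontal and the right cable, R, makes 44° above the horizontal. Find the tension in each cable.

T_L = 116.9 lb, T_R = 131.4 lb

ΣF_x = 0: −T_L·cos36° + T_R·cos44° = 0 → T_R = 1.12467·T_L.
ΣF_y = 0: T_L·sin36° + T_R·sin44° = 160.
Substitute: T_L·(0.587785 + 1.12467·0.694658) = 160 → T_L = 116.87 ≈ 116.9 lb.
Then T_R = 1.12467 × 116.87 = 131.4 lb.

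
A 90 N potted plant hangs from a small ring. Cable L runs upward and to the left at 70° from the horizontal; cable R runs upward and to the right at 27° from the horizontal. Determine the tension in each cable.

T_L = 80.79 N, T_R = 31.01 N

ΣF_x = 0: −T_L·cos70° + T_R·cos27° = 0 → T_R = 0.383858·T_L.
ΣF_y = 0: T_L·sin70° + T_R·sin27° = 90.
Substitute: T_L·(0.939693 + 0.383858·0.45399) = 90 → T_L = 80.7928 ≈ 80.79 N.
Then T_R = 0.383858 × 80.7928 = 31.01 N.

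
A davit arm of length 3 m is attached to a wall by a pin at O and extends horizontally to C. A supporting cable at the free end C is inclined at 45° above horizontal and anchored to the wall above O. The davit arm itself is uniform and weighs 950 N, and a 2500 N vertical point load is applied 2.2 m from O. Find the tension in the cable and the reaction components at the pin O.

T = 3264 N, O_x = 2308 N, O_y = 1142 N

ΣM about O: T·sin45°·3 − 950·1.5 − 2500·2.2 = 0 → T = 6925/(3·0.707107) = 3264.48 ≈ 3264 N.
ΣF_x = 0: O_x − T·cos45° = 0 → O_x = 3264.48 × 0.707107 = 2308 N.
ΣF_y = 0: O_y + T·sin45° − 950 − 2500 = 0 → O_y = 3450 − 3264.48 × 0.707107 = 1142 N.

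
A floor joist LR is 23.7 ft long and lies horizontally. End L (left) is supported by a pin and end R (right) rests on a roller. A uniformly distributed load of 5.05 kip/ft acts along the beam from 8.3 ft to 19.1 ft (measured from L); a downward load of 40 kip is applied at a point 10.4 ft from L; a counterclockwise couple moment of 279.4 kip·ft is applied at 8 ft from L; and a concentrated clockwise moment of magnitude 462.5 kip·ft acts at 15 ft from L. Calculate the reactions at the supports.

Resultant of the distributed load: 5.05 × 10.8 = 54.54 kip at 13.7 ft from L.
Moments about L: R_y·23.7 − (5.05·10.8)·13.7 − 40·10.4 + 279.4 − 462.5 = 0 → R_y = 1346.298/23.7 = 56.8058 ≈ 56.81 kip.
ΣF_y = 0: L_y + 56.8058 − 5.05·10.8 − 40 = 0 → L_y = 37.73 kip.
ΣF_x = 0: no horizontal applied forces, so L_x = 0.

L_x = 0, L_y = 37.73 kip, R_y = 56.81 kip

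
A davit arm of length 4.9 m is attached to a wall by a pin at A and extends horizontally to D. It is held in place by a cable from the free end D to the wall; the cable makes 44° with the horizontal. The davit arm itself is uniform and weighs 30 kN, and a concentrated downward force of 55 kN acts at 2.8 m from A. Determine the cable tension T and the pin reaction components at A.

T = 66.84 kN, A_x = 48.08 kN, A_y = 38.57 kN

ΣM about A: T·sin44°·4.9 − 30·2.45 − 55·2.8 = 0 → T = 227.5/(4.9·0.694658) = 66.8366 ≈ 66.84 kN.
ΣF_x = 0: A_x − T·cos44° = 0 → A_x = 66.8366 × 0.71934 = 48.08 kN.
ΣF_y = 0: A_y + T·sin44° − 30 − 55 = 0 → A_y = 85 − 66.8366 × 0.694658 = 38.57 kN.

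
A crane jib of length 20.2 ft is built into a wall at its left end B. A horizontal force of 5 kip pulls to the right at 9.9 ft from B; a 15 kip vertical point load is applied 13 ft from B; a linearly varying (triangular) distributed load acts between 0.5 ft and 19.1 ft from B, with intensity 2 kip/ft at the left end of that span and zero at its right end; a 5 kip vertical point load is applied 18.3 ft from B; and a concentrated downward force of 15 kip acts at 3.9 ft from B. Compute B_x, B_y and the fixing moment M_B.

Resultant of the triangular load: ½ × 2 × 18.6 = 18.6 kip, acting at 6.7 ft from B (one-third of the span from the peak).
ΣF_x = 0: B_x + 5 = 0 → B_x = -5.000 kip.
ΣF_y = 0: B_y − 15 − ½·2·18.6 − 5 − 15 = 0 → B_y = 53.60 kip.
ΣM about B: M_B − 15·13 − (½·2·18.6)·6.7 − 5·18.3 − 15·3.9 = 0 → M_B = 469.6 kip·ft.

B_x = -5.000 kip, B_y = 53.60 kip, M_B = 469.6 kip·ft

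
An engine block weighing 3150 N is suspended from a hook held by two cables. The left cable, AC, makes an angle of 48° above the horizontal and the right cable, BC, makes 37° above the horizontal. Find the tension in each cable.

T_AC = 2525 N, T_BC = 2116 N

ΣF_x = 0: −T_AC·cos48° + T_BC·cos37° = 0 → T_BC = 0.837842·T_AC.
ΣF_y = 0: T_AC·sin48° + T_BC·sin37° = 3150.
Substitute: T_AC·(0.743145 + 0.837842·0.601815) = 3150 → T_AC = 2525.31 ≈ 2525 N.
Then T_BC = 0.837842 × 2525.31 = 2116 N.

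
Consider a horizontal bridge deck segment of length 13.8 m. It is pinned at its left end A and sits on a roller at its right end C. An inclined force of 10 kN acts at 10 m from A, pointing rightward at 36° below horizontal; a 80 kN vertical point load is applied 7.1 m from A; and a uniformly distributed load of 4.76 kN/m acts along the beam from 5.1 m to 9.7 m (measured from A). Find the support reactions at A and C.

A_x = -8.090 kN, A_y = 50.61 kN, C_y = 57.16 kN

Resultant of the distributed load: 4.76 × 4.6 = 21.896 kN at 7.4 m from A.
ΣM about A: C_y·13.8 − 10·sin36°·10 − 80·7.1 − (4.76·4.6)·7.4 = 0 → C_y = 788.809/13.8 = 57.1601 ≈ 57.16 kN.
ΣF_y = 0: A_y + 57.1601 − 10·sin36° − 80 − 4.76·4.6 = 0 → A_y = 50.61 kN.
ΣF_x = 0: A_x + 10·cos36° = 0 → A_x = -8.090 kN.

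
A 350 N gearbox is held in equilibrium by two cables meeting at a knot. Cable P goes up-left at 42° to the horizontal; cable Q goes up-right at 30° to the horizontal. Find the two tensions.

T_P = 318.7 N, T_Q = 273.5 N

ΣF_x = 0: −T_P·cos42° + T_Q·cos30° = 0 → T_Q = 0.85811·T_P.
ΣF_y = 0: T_P·sin42° + T_Q·sin30° = 350.
Substitute: T_P·(0.669131 + 0.85811·0.5) = 350 → T_P = 318.707 ≈ 318.7 N.
Then T_Q = 0.85811 × 318.707 = 273.5 N.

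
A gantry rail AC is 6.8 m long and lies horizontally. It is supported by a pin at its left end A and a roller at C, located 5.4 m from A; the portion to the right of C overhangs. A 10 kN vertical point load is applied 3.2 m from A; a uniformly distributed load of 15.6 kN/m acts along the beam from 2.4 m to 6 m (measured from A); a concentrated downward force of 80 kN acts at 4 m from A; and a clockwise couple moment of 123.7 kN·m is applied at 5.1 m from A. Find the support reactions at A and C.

Resultant of the distributed load: 15.6 × 3.6 = 56.16 kN at 4.2 m from A.
Moments about A: C_y·5.4 − 10·3.2 − (15.6·3.6)·4.2 − 80·4 − 123.7 = 0 → C_y = 711.572/5.4 = 131.773 ≈ 131.8 kN.
ΣF_y = 0: A_y + 131.773 − 10 − 15.6·3.6 − 80 = 0 → A_y = 14.39 kN.
ΣF_x = 0: no horizontal applied forces, so A_x = 0.

A_x = 0, A_y = 14.39 kN, C_y = 131.8 kN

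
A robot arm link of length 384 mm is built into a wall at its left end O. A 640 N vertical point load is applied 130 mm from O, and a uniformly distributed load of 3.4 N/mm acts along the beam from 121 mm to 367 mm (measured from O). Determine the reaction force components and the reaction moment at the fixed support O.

O_x = 0, O_y = 1476 N, M_O = 287300 N·mm

Resultant of the distributed load: 3.4 × 246 = 836.4 N at 244 mm from O.
ΣF_x = 0: O_x = 0.
ΣF_y = 0: O_y − 640 − 3.4·246 = 0 → O_y = 1476 N.
ΣM about O: M_O − 640·130 − (3.4·246)·244 = 0 → M_O = 287300 N·mm.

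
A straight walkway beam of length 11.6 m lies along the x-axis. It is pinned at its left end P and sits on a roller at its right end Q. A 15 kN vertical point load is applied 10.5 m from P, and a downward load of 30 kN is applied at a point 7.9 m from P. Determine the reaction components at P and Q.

ΣM about P: Q_y·11.6 − 15·10.5 − 30·7.9 = 0 → Q_y = 394.5/11.6 = 34.0086 ≈ 34.01 kN.
ΣF_y = 0: P_y + 34.0086 − 15 − 30 = 0 → P_y = 10.99 kN.
ΣF_x = 0: no horizontal applied forces, so P_x = 0.

P_x = 0, P_y = 10.99 kN, Q_y = 34.01 kN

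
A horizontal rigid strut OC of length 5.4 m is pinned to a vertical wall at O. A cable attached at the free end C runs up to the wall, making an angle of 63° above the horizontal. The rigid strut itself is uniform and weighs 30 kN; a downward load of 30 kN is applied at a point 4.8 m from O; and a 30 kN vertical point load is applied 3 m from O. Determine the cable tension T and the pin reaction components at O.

ΣM about O: T·sin63°·5.4 − 30·2.7 − 30·4.8 − 30·3 = 0 → T = 315/(5.4·0.891007) = 65.469 ≈ 65.47 kN.
ΣF_x = 0: O_x − T·cos63° = 0 → O_x = 65.469 × 0.45399 = 29.72 kN.
ΣF_y = 0: O_y + T·sin63° − 30 − 30 − 30 = 0 → O_y = 90 − 65.469 × 0.891007 = 31.67 kN.

T = 65.47 kN, O_x = 29.72 kN, O_y = 31.67 kN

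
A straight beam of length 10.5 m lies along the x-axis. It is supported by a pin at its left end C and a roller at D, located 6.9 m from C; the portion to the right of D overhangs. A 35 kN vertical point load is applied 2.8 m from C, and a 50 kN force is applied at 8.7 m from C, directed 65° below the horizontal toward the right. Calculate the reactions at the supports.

Taking moments about C: D_y·6.9 − 35·2.8 − 50·sin65°·8.7 = 0 → D_y = 492.244/6.9 = 71.3397 ≈ 71.34 kN.
ΣF_y = 0: C_y + 71.3397 − 35 − 50·sin65° = 0 → C_y = 8.976 kN.
ΣF_x = 0: C_x + 50·cos65° = 0 → C_x = -21.13 kN.

C_x = -21.13 kN, C_y = 8.976 kN, D_y = 71.34 kN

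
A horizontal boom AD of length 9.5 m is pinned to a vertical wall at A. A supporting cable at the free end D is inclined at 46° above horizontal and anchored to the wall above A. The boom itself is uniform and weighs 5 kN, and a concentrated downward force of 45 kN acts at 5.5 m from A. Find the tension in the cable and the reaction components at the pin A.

ΣM about A: T·sin46°·9.5 − 5·4.75 − 45·5.5 = 0 → T = 271.25/(9.5·0.71934) = 39.6928 ≈ 39.69 kN.
ΣF_x = 0: A_x − T·cos46° = 0 → A_x = 39.6928 × 0.694658 = 27.57 kN.
ΣF_y = 0: A_y + T·sin46° − 5 − 45 = 0 → A_y = 50 − 39.6928 × 0.71934 = 21.45 kN.

T = 39.69 kN, A_x = 27.57 kN, A_y = 21.45 kN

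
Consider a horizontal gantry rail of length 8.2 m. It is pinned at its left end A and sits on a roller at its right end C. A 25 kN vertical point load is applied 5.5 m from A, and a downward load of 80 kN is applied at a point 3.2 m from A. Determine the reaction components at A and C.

A_x = 0, A_y = 57.01 kN, C_y = 47.99 kN

Taking moments about A: C_y·8.2 − 25·5.5 − 80·3.2 = 0 → C_y = 393.5/8.2 = 47.9878 ≈ 47.99 kN.
ΣF_y = 0: A_y + 47.9878 − 25 − 80 = 0 → A_y = 57.01 kN.
ΣF_x = 0: no horizontal applied forces, so A_x = 0.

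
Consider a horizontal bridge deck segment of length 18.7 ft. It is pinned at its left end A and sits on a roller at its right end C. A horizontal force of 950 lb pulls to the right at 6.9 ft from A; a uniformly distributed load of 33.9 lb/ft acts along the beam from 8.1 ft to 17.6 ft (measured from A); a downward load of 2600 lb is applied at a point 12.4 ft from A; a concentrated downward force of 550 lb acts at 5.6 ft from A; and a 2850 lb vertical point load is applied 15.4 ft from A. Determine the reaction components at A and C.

A_x = -950.0 lb, A_y = 1865 lb, C_y = 4457 lb

Resultant of the distributed load: 33.9 × 9.5 = 322.05 lb at 12.85 ft from A.
Moments about A: C_y·18.7 − (33.9·9.5)·12.85 − 2600·12.4 − 550·5.6 − 2850·15.4 = 0 → C_y = 83348.3425/18.7 = 4457.13 ≈ 4457 lb.
ΣF_y = 0: A_y + 4457.13 − 33.9·9.5 − 2600 − 550 − 2850 = 0 → A_y = 1865 lb.
ΣF_x = 0: A_x + 950 = 0 → A_x = -950.0 lb.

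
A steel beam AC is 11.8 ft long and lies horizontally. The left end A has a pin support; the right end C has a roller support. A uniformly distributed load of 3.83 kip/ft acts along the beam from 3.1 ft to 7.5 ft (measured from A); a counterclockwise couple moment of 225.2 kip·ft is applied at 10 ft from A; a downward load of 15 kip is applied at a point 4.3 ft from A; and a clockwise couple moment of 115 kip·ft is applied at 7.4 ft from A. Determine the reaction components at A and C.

A_x = 0, A_y = 28.16 kip, C_y = 3.696 kip

Resultant of the distributed load: 3.83 × 4.4 = 16.852 kip at 5.3 ft from A.
Taking moments about A: C_y·11.8 − (3.83·4.4)·5.3 + 225.2 − 15·4.3 − 115 = 0 → C_y = 43.6156/11.8 = 3.69624 ≈ 3.696 kip.
ΣF_y = 0: A_y + 3.69624 − 3.83·4.4 − 15 = 0 → A_y = 28.16 kip.
ΣF_x = 0: no horizontal applied forces, so A_x = 0.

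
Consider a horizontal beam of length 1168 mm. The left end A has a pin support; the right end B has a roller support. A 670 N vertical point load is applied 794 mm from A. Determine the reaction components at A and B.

Moments about A: B_y·1168 − 670·794 = 0 → B_y = 531980/1168 = 455.462 ≈ 455.5 N.
ΣF_y = 0: A_y + 455.462 − 670 = 0 → A_y = 214.5 N.
ΣF_x = 0: no horizontal applied forces, so A_x = 0.

A_x = 0, A_y = 214.5 N, B_y = 455.5 N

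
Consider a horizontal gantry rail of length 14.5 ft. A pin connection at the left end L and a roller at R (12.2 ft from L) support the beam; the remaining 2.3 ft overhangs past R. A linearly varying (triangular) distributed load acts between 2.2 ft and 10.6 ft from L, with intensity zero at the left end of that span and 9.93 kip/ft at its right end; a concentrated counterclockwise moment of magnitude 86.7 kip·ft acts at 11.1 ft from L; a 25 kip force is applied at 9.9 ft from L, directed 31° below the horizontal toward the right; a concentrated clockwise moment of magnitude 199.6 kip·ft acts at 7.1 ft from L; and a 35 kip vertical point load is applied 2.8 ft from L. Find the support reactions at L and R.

L_x = -21.43 kip, L_y = 35.18 kip, R_y = 54.40 kip

Resultant of the triangular load: ½ × 9.93 × 8.4 = 41.706 kip, acting at 7.8 ft from L (one-third of the span from the peak).
Taking moments about L: R_y·12.2 − (½·9.93·8.4)·7.8 + 86.7 − 25·sin31°·9.9 − 199.6 − 35·2.8 = 0 → R_y = 663.679/12.2 = 54.3999 ≈ 54.40 kip.
ΣF_y = 0: L_y + 54.3999 − ½·9.93·8.4 − 25·sin31° − 35 = 0 → L_y = 35.18 kip.
ΣF_x = 0: L_x + 25·cos31° = 0 → L_x = -21.43 kip.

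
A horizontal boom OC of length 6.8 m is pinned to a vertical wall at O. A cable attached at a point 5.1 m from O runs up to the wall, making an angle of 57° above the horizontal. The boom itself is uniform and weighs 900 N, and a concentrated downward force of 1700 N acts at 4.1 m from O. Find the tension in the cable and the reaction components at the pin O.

ΣM about O: T·sin57°·5.1 − 900·3.4 − 1700·4.1 = 0 → T = 10030/(5.1·0.838671) = 2344.98 ≈ 2345 N.
ΣF_x = 0: O_x − T·cos57° = 0 → O_x = 2344.98 × 0.544639 = 1277 N.
ΣF_y = 0: O_y + T·sin57° − 900 − 1700 = 0 → O_y = 2600 − 2344.98 × 0.838671 = 633.3 N.

T = 2345 N, O_x = 1277 N, O_y = 633.3 N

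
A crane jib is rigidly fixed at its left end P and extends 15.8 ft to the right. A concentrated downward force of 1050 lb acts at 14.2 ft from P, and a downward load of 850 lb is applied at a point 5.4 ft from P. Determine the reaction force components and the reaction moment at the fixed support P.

ΣF_x = 0: P_x = 0.
ΣF_y = 0: P_y − 1050 − 850 = 0 → P_y = 1900 lb.
ΣM about P: M_P − 1050·14.2 − 850·5.4 = 0 → M_P = 19500 lb·ft.

P_x = 0, P_y = 1900 lb, M_P = 19500 lb·ft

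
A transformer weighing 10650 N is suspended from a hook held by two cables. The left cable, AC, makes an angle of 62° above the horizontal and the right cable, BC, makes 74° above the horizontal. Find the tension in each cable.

T_AC = 4226 N, T_BC = 7198 N

ΣF_x = 0: −T_AC·cos62° + T_BC·cos74° = 0 → T_BC = 1.70322·T_AC.
ΣF_y = 0: T_AC·sin62° + T_BC·sin74° = 10650.
Substitute: T_AC·(0.882948 + 1.70322·0.961262) = 10650 → T_AC = 4225.87 ≈ 4226 N.
Then T_BC = 1.70322 × 4225.87 = 7198 N.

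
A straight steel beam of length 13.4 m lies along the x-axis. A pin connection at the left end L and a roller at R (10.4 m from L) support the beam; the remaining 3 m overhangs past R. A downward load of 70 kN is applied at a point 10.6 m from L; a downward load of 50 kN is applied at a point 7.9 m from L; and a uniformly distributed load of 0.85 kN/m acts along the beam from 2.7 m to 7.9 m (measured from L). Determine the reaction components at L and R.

L_x = 0, L_y = 12.84 kN, R_y = 111.6 kN

Resultant of the distributed load: 0.85 × 5.2 = 4.42 kN at 5.3 m from L.
Moments about L: R_y·10.4 − 70·10.6 − 50·7.9 − (0.85·5.2)·5.3 = 0 → R_y = 1160.426/10.4 = 111.579 ≈ 111.6 kN.
ΣF_y = 0: L_y + 111.579 − 70 − 50 − 0.85·5.2 = 0 → L_y = 12.84 kN.
ΣF_x = 0: no horizontal applied forces, so L_x = 0.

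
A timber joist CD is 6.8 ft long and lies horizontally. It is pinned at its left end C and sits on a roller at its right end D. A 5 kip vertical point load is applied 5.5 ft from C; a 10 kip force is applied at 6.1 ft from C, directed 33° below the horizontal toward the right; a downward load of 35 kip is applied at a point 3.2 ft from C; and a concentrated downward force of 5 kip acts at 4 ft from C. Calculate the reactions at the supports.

C_x = -8.387 kip, C_y = 22.10 kip, D_y = 28.34 kip

ΣM about C: D_y·6.8 − 5·5.5 − 10·sin33°·6.1 − 35·3.2 − 5·4 = 0 → D_y = 192.723/6.8 = 28.3416 ≈ 28.34 kip.
ΣF_y = 0: C_y + 28.3416 − 5 − 10·sin33° − 35 − 5 = 0 → C_y = 22.10 kip.
ΣF_x = 0: C_x + 10·cos33° = 0 → C_x = -8.387 kip.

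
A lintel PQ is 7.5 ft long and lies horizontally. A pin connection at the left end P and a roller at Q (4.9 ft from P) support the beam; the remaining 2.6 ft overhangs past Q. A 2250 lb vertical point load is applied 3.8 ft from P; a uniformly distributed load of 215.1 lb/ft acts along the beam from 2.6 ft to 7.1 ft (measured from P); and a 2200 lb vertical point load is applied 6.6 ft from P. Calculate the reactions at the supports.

P_x = 0, P_y = -248.3 lb, Q_y = 5666 lb

Resultant of the distributed load: 215.1 × 4.5 = 967.95 lb at 4.85 ft from P.
ΣM about P: Q_y·4.9 − 2250·3.8 − (215.1·4.5)·4.85 − 2200·6.6 = 0 → Q_y = 27764.5575/4.9 = 5666.24 ≈ 5666 lb.
ΣF_y = 0: P_y + 5666.24 − 2250 − 215.1·4.5 − 2200 = 0 → P_y = -248.3 lb.
ΣF_x = 0: no horizontal applied forces, so P_x = 0.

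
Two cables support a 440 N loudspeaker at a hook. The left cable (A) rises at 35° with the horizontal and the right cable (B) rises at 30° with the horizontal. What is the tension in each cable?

ΣF_x = 0: −T_A·cos35° + T_B·cos30° = 0 → T_B = 0.945875·T_A.
ΣF_y = 0: T_A·sin35° + T_B·sin30° = 440.
Substitute: T_A·(0.573576 + 0.945875·0.5) = 440 → T_A = 420.444 ≈ 420.4 N.
Then T_B = 0.945875 × 420.444 = 397.7 N.

T_A = 420.4 N, T_B = 397.7 N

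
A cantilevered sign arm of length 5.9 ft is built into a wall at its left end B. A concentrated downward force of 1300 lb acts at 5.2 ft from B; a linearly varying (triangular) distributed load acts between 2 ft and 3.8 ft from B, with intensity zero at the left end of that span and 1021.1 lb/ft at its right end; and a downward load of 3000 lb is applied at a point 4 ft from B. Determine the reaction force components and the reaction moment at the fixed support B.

B_x = 0, B_y = 5219 lb, M_B = 21700 lb·ft

Resultant of the triangular load: ½ × 1021.1 × 1.8 = 918.99 lb, acting at 3.2 ft from B (one-third of the span from the peak).
ΣF_x = 0: B_x = 0.
ΣF_y = 0: B_y − 1300 − ½·1021.1·1.8 − 3000 = 0 → B_y = 5219 lb.
ΣM about B: M_B − 1300·5.2 − (½·1021.1·1.8)·3.2 − 3000·4 = 0 → M_B = 21700 lb·ft.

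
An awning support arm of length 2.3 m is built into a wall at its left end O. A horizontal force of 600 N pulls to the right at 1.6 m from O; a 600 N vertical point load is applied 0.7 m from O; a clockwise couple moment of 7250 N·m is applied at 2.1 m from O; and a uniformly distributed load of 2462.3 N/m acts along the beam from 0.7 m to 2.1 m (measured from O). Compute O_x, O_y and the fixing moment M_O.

O_x = -600.0 N, O_y = 4047 N, M_O = 12500 N·m

Resultant of the distributed load: 2462.3 × 1.4 = 3447.22 N at 1.4 m from O.
ΣF_x = 0: O_x + 600 = 0 → O_x = -600.0 N.
ΣF_y = 0: O_y − 600 − 2462.3·1.4 = 0 → O_y = 4047 N.
ΣM about O: M_O − 600·0.7 − 7250 − (2462.3·1.4)·1.4 = 0 → M_O = 12500 N·m.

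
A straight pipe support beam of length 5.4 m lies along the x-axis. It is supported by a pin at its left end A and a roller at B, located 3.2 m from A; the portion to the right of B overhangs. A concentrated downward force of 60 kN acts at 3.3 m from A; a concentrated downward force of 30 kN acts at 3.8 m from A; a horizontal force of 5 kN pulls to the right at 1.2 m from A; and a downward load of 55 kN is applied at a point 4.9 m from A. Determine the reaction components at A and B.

Taking moments about A: B_y·3.2 − 60·3.3 − 30·3.8 − 55·4.9 = 0 → B_y = 581.5/3.2 = 181.719 ≈ 181.7 kN.
ΣF_y = 0: A_y + 181.719 − 60 − 30 − 55 = 0 → A_y = -36.72 kN.
ΣF_x = 0: A_x + 5 = 0 → A_x = -5.000 kN.

A_x = -5.000 kN, A_y = -36.72 kN, B_y = 181.7 kN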